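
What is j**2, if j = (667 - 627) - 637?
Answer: 356409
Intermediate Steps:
j = -597 (j = 40 - 637 = -597)
j**2 = (-597)**2 = 356409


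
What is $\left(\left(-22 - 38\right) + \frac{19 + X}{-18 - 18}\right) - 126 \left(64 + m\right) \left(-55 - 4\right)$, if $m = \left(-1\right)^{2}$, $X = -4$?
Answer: $\frac{5797795}{12} \approx 4.8315 \cdot 10^{5}$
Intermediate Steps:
$m = 1$
$\left(\left(-22 - 38\right) + \frac{19 + X}{-18 - 18}\right) - 126 \left(64 + m\right) \left(-55 - 4\right) = \left(\left(-22 - 38\right) + \frac{19 - 4}{-18 - 18}\right) - 126 \left(64 + 1\right) \left(-55 - 4\right) = \left(-60 + \frac{15}{-36}\right) - 126 \cdot 65 \left(-59\right) = \left(-60 + 15 \left(- \frac{1}{36}\right)\right) - -483210 = \left(-60 - \frac{5}{12}\right) + 483210 = - \frac{725}{12} + 483210 = \frac{5797795}{12}$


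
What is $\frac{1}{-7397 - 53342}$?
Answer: $- \frac{1}{60739} \approx -1.6464 \cdot 10^{-5}$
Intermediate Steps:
$\frac{1}{-7397 - 53342} = \frac{1}{-60739} = - \frac{1}{60739}$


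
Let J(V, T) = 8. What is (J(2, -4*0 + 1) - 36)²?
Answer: 784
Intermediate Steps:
(J(2, -4*0 + 1) - 36)² = (8 - 36)² = (-28)² = 784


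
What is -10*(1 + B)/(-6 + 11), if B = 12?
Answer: -26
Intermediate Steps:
-10*(1 + B)/(-6 + 11) = -10*(1 + 12)/(-6 + 11) = -130/5 = -10*13/5 = -26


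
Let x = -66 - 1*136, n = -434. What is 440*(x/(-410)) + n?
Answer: -8906/41 ≈ -217.22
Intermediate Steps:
x = -202 (x = -66 - 136 = -202)
440*(x/(-410)) + n = 440*(-202/(-410)) - 434 = 440*(-202*(-1/410)) - 434 = 440*(101/205) - 434 = 8888/41 - 434 = -8906/41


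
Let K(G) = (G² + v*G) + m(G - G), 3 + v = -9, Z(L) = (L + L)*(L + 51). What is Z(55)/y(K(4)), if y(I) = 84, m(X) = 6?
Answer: 2915/21 ≈ 138.81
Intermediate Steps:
Z(L) = 2*L*(51 + L) (Z(L) = (2*L)*(51 + L) = 2*L*(51 + L))
v = -12 (v = -3 - 9 = -12)
K(G) = 6 + G² - 12*G (K(G) = (G² - 12*G) + 6 = 6 + G² - 12*G)
Z(55)/y(K(4)) = (2*55*(51 + 55))/84 = (2*55*106)*(1/84) = 11660*(1/84) = 2915/21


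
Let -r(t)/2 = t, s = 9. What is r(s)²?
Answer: 324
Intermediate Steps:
r(t) = -2*t
r(s)² = (-2*9)² = (-18)² = 324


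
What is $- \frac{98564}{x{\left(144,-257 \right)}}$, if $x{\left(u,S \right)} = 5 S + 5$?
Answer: $\frac{24641}{320} \approx 77.003$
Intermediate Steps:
$x{\left(u,S \right)} = 5 + 5 S$
$- \frac{98564}{x{\left(144,-257 \right)}} = - \frac{98564}{5 + 5 \left(-257\right)} = - \frac{98564}{5 - 1285} = - \frac{98564}{-1280} = \left(-98564\right) \left(- \frac{1}{1280}\right) = \frac{24641}{320}$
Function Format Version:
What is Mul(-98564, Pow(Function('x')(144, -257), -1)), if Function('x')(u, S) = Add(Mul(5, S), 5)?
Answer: Rational(24641, 320) ≈ 77.003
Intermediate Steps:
Function('x')(u, S) = Add(5, Mul(5, S))
Mul(-98564, Pow(Function('x')(144, -257), -1)) = Mul(-98564, Pow(Add(5, Mul(5, -257)), -1)) = Mul(-98564, Pow(Add(5, -1285), -1)) = Mul(-98564, Pow(-1280, -1)) = Mul(-98564, Rational(-1, 1280)) = Rational(24641, 320)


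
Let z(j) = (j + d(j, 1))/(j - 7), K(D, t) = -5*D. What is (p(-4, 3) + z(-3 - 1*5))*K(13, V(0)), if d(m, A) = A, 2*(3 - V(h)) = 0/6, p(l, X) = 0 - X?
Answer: 494/3 ≈ 164.67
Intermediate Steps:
p(l, X) = -X
V(h) = 3 (V(h) = 3 - 0/6 = 3 - 1/2*0 = 3 + 0 = 3)
z(j) = (1 + j)/(-7 + j) (z(j) = (j + 1)/(j - 7) = (1 + j)/(-7 + j))
(p(-4, 3) + z(-3 - 1*5))*K(13, V(0)) = (-1*3 + (1 + (-3 - 1*5))/(-7 + (-3 - 1*5)))*(-5*13) = (-3 + (1 + (-3 - 5))/(-7 + (-3 - 5)))*(-65) = (-3 + (1 - 8)/(-7 - 8))*(-65) = (-3 - 7/(-15))*(-65) = (-3 - 1/15*(-7))*(-65) = (-3 + 7/15)*(-65) = -38/15*(-65) = 494/3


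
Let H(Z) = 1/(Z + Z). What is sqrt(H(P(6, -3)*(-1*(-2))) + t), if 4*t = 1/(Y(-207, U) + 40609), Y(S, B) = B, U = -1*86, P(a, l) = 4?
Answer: 3*sqrt(3723981)/23156 ≈ 0.25001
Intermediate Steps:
U = -86
H(Z) = 1/(2*Z)
t = 1/162092 (t = 1/(4*(-86 + 40609)) = (1/4)/40523 = (1/4)*(1/40523) = 1/162092 ≈ 6.1693e-6)
sqrt(H(P(6, -3)*(-1*(-2))) + t) = sqrt(1/(2*((4*(-1*(-2))))) + 1/162092) = sqrt(1/(2*((4*2))) + 1/162092) = sqrt((1/2)/8 + 1/162092) = sqrt((1/2)*(1/8) + 1/162092) = sqrt(1/16 + 1/162092) = sqrt(40527/648368) = 3*sqrt(3723981)/23156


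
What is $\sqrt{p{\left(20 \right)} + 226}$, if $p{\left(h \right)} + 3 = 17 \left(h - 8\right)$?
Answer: $\sqrt{427} \approx 20.664$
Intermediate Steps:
$p{\left(h \right)} = -139 + 17 h$ ($p{\left(h \right)} = -3 + 17 \left(h - 8\right) = -3 + 17 \left(-8 + h\right) = -3 + \left(-136 + 17 h\right) = -139 + 17 h$)
$\sqrt{p{\left(20 \right)} + 226} = \sqrt{\left(-139 + 17 \cdot 20\right) + 226} = \sqrt{\left(-139 + 340\right) + 226} = \sqrt{201 + 226} = \sqrt{427}$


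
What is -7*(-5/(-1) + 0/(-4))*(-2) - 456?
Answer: -386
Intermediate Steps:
-7*(-5/(-1) + 0/(-4))*(-2) - 456 = -7*(-5*(-1) + 0*(-¼))*(-2) - 456 = -7*(5 + 0)*(-2) - 456 = -7*5*(-2) - 456 = -35*(-2) - 456 = 70 - 456 = -386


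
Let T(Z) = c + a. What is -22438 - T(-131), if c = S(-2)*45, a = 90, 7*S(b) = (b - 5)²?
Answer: -22843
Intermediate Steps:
S(b) = (-5 + b)²/7 (S(b) = (b - 5)²/7 = (-5 + b)²/7)
c = 315 (c = ((-5 - 2)²/7)*45 = ((⅐)*(-7)²)*45 = ((⅐)*49)*45 = 7*45 = 315)
T(Z) = 405 (T(Z) = 315 + 90 = 405)
-22438 - T(-131) = -22438 - 1*405 = -22438 - 405 = -22843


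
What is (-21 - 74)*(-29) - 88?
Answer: 2667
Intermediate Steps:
(-21 - 74)*(-29) - 88 = -95*(-29) - 88 = 2755 - 88 = 2667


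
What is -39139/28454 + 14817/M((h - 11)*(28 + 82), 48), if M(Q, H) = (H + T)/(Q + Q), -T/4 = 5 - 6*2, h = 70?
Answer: 1368100725269/540626 ≈ 2.5306e+6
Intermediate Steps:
T = 28 (T = -4*(5 - 6*2) = -4*(5 - 12) = -4*(-7) = 28)
M(Q, H) = (28 + H)/(2*Q) (M(Q, H) = (H + 28)/(Q + Q) = (28 + H)/((2*Q)) = (28 + H)*(1/(2*Q)) = (28 + H)/(2*Q))
-39139/28454 + 14817/M((h - 11)*(28 + 82), 48) = -39139/28454 + 14817/(((28 + 48)/(2*(((70 - 11)*(28 + 82)))))) = -39139*1/28454 + 14817/(((½)*76/(59*110))) = -39139/28454 + 14817/(((½)*76/6490)) = -39139/28454 + 14817/(((½)*(1/6490)*76)) = -39139/28454 + 14817/(19/3245) = -39139/28454 + 14817*(3245/19) = -39139/28454 + 48081165/19 = 1368100725269/540626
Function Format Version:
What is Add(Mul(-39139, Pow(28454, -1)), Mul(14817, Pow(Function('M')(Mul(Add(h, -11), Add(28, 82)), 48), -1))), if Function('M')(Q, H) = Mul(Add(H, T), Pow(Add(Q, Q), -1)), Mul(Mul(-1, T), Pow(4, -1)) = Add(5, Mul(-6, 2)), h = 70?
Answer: Rational(1368100725269, 540626) ≈ 2.5306e+6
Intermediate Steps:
T = 28 (T = Mul(-4, Add(5, Mul(-6, 2))) = Mul(-4, Add(5, -12)) = Mul(-4, -7) = 28)
Function('M')(Q, H) = Mul(Rational(1, 2), Pow(Q, -1), Add(28, H)) (Function('M')(Q, H) = Mul(Add(H, 28), Pow(Add(Q, Q), -1)) = Mul(Add(28, H), Pow(Mul(2, Q), -1)) = Mul(Add(28, H), Mul(Rational(1, 2), Pow(Q, -1))) = Mul(Rational(1, 2), Pow(Q, -1), Add(28, H)))
Add(Mul(-39139, Pow(28454, -1)), Mul(14817, Pow(Function('M')(Mul(Add(h, -11), Add(28, 82)), 48), -1))) = Add(Mul(-39139, Pow(28454, -1)), Mul(14817, Pow(Mul(Rational(1, 2), Pow(Mul(Add(70, -11), Add(28, 82)), -1), Add(28, 48)), -1))) = Add(Mul(-39139, Rational(1, 28454)), Mul(14817, Pow(Mul(Rational(1, 2), Pow(Mul(59, 110), -1), 76), -1))) = Add(Rational(-39139, 28454), Mul(14817, Pow(Mul(Rational(1, 2), Pow(6490, -1), 76), -1))) = Add(Rational(-39139, 28454), Mul(14817, Pow(Mul(Rational(1, 2), Rational(1, 6490), 76), -1))) = Add(Rational(-39139, 28454), Mul(14817, Pow(Rational(19, 3245), -1))) = Add(Rational(-39139, 28454), Mul(14817, Rational(3245, 19))) = Add(Rational(-39139, 28454), Rational(48081165, 19)) = Rational(1368100725269, 540626)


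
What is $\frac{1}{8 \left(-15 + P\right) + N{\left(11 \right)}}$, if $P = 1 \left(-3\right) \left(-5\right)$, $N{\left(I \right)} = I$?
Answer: $\frac{1}{11} \approx 0.090909$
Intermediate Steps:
$P = 15$ ($P = \left(-3\right) \left(-5\right) = 15$)
$\frac{1}{8 \left(-15 + P\right) + N{\left(11 \right)}} = \frac{1}{8 \left(-15 + 15\right) + 11} = \frac{1}{8 \cdot 0 + 11} = \frac{1}{0 + 11} = \frac{1}{11}$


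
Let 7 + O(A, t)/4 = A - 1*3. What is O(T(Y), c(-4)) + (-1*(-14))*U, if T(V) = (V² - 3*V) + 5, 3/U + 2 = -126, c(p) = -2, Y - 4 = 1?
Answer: 1259/64 ≈ 19.672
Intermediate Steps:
Y = 5 (Y = 4 + 1 = 5)
U = -3/128 (U = 3/(-2 - 126) = 3/(-128) = 3*(-1/128) = -3/128 ≈ -0.023438)
T(V) = 5 + V² - 3*V
O(A, t) = -40 + 4*A (O(A, t) = -28 + 4*(A - 1*3) = -28 + 4*(A - 3) = -28 + 4*(-3 + A) = -28 + (-12 + 4*A) = -40 + 4*A)
O(T(Y), c(-4)) + (-1*(-14))*U = (-40 + 4*(5 + 5² - 3*5)) - 1*(-14)*(-3/128) = (-40 + 4*(5 + 25 - 15)) + 14*(-3/128) = (-40 + 4*15) - 21/64 = (-40 + 60) - 21/64 = 20 - 21/64 = 1259/64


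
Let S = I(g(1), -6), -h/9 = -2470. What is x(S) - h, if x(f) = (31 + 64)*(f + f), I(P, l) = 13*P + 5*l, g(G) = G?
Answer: -25460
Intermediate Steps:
I(P, l) = 5*l + 13*P
h = 22230 (h = -9*(-2470) = 22230)
S = -17 (S = 5*(-6) + 13*1 = -30 + 13 = -17)
x(f) = 190*f (x(f) = 95*(2*f) = 190*f)
x(S) - h = 190*(-17) - 1*22230 = -3230 - 22230 = -25460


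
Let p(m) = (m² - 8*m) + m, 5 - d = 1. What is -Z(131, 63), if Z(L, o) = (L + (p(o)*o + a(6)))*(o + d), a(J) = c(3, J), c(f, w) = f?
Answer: -14900666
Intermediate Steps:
d = 4 (d = 5 - 1*1 = 5 - 1 = 4)
a(J) = 3
p(m) = m² - 7*m
Z(L, o) = (4 + o)*(3 + L + o²*(-7 + o)) (Z(L, o) = (L + ((o*(-7 + o))*o + 3))*(o + 4) = (L + (o²*(-7 + o) + 3))*(4 + o) = (L + (3 + o²*(-7 + o)))*(4 + o) = (3 + L + o²*(-7 + o))*(4 + o) = (4 + o)*(3 + L + o²*(-7 + o)))
-Z(131, 63) = -(12 + 63⁴ - 28*63² - 3*63³ + 3*63 + 4*131 + 131*63) = -(12 + 15752961 - 28*3969 - 3*250047 + 189 + 524 + 8253) = -(12 + 15752961 - 111132 - 750141 + 189 + 524 + 8253) = -1*14900666 = -14900666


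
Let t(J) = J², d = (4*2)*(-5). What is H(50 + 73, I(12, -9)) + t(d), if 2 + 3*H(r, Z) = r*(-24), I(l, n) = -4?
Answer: 1846/3 ≈ 615.33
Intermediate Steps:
d = -40 (d = 8*(-5) = -40)
H(r, Z) = -⅔ - 8*r (H(r, Z) = -⅔ + (r*(-24))/3 = -⅔ + (-24*r)/3 = -⅔ - 8*r)
H(50 + 73, I(12, -9)) + t(d) = (-⅔ - 8*(50 + 73)) + (-40)² = (-⅔ - 8*123) + 1600 = (-⅔ - 984) + 1600 = -2954/3 + 1600 = 1846/3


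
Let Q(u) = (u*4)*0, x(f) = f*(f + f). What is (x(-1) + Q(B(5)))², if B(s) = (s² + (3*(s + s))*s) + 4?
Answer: 4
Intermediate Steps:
B(s) = 4 + 7*s² (B(s) = (s² + (3*(2*s))*s) + 4 = (s² + (6*s)*s) + 4 = (s² + 6*s²) + 4 = 7*s² + 4 = 4 + 7*s²)
x(f) = 2*f² (x(f) = f*(2*f) = 2*f²)
Q(u) = 0 (Q(u) = (4*u)*0 = 0)
(x(-1) + Q(B(5)))² = (2*(-1)² + 0)² = (2*1 + 0)² = (2 + 0)² = 2² = 4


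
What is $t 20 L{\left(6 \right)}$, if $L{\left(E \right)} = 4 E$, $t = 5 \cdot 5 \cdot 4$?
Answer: $48000$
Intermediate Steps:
$t = 100$ ($t = 25 \cdot 4 = 100$)
$t 20 L{\left(6 \right)} = 100 \cdot 20 \cdot 4 \cdot 6 = 2000 \cdot 24 = 48000$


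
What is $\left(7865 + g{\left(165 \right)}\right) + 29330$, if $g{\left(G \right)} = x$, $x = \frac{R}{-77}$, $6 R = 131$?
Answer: $\frac{17183959}{462} \approx 37195.0$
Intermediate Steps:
$R = \frac{131}{6}$ ($R = \frac{1}{6} \cdot 131 = \frac{131}{6} \approx 21.833$)
$x = - \frac{131}{462}$ ($x = \frac{131}{6 \left(-77\right)} = \frac{131}{6} \left(- \frac{1}{77}\right) = - \frac{131}{462} \approx -0.28355$)
$g{\left(G \right)} = - \frac{131}{462}$
$\left(7865 + g{\left(165 \right)}\right) + 29330 = \left(7865 - \frac{131}{462}\right) + 29330 = \frac{3633499}{462} + 29330 = \frac{17183959}{462}$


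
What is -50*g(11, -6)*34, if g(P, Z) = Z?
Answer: 10200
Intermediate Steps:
-50*g(11, -6)*34 = -50*(-6)*34 = 300*34 = 10200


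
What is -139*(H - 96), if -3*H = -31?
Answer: 35723/3 ≈ 11908.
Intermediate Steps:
H = 31/3 (H = -1/3*(-31) = 31/3 ≈ 10.333)
-139*(H - 96) = -139*(31/3 - 96) = -139*(-257/3) = 35723/3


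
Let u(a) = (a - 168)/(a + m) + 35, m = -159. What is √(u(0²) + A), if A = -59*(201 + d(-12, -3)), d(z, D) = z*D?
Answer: 6*I*√1088249/53 ≈ 118.1*I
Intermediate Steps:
d(z, D) = D*z
u(a) = 35 + (-168 + a)/(-159 + a) (u(a) = (a - 168)/(a - 159) + 35 = (-168 + a)/(-159 + a) + 35 = 35 + (-168 + a)/(-159 + a))
A = -13983 (A = -59*(201 - 3*(-12)) = -59*(201 + 36) = -59*237 = -13983)
√(u(0²) + A) = √(9*(-637 + 4*0²)/(-159 + 0²) - 13983) = √(9*(-637 + 4*0)/(-159 + 0) - 13983) = √(9*(-637 + 0)/(-159) - 13983) = √(9*(-1/159)*(-637) - 13983) = √(1911/53 - 13983) = √(-739188/53) = 6*I*√1088249/53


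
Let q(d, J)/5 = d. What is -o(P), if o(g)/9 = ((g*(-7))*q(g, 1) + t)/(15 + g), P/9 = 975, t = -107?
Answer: 4042532973/1465 ≈ 2.7594e+6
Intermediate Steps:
q(d, J) = 5*d
P = 8775 (P = 9*975 = 8775)
o(g) = 9*(-107 - 35*g²)/(15 + g) (o(g) = 9*(((g*(-7))*(5*g) - 107)/(15 + g)) = 9*(((-7*g)*(5*g) - 107)/(15 + g)) = 9*((-35*g² - 107)/(15 + g)) = 9*((-107 - 35*g²)/(15 + g)) = 9*(-107 - 35*g²)/(15 + g))
-o(P) = -9*(-107 - 35*8775²)/(15 + 8775) = -9*(-107 - 35*77000625)/8790 = -9*(-107 - 2695021875)/8790 = -9*(-2695021982)/8790 = -1*(-4042532973/1465) = 4042532973/1465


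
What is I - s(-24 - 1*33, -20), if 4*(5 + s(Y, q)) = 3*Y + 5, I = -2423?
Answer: -4753/2 ≈ -2376.5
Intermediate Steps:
s(Y, q) = -15/4 + 3*Y/4 (s(Y, q) = -5 + (3*Y + 5)/4 = -5 + (5 + 3*Y)/4 = -5 + (5/4 + 3*Y/4) = -15/4 + 3*Y/4)
I - s(-24 - 1*33, -20) = -2423 - (-15/4 + 3*(-24 - 1*33)/4) = -2423 - (-15/4 + 3*(-24 - 33)/4) = -2423 - (-15/4 + (¾)*(-57)) = -2423 - (-15/4 - 171/4) = -2423 - 1*(-93/2) = -2423 + 93/2 = -4753/2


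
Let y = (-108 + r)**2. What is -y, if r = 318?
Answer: -44100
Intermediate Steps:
y = 44100 (y = (-108 + 318)**2 = 210**2 = 44100)
-y = -1*44100 = -44100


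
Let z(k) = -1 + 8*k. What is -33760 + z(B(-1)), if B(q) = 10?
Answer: -33681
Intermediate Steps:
-33760 + z(B(-1)) = -33760 + (-1 + 8*10) = -33760 + (-1 + 80) = -33760 + 79 = -33681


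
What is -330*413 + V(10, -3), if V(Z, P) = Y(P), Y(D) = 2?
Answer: -136288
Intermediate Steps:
V(Z, P) = 2
-330*413 + V(10, -3) = -330*413 + 2 = -136290 + 2 = -136288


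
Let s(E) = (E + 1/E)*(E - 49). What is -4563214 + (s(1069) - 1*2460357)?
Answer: -6342580159/1069 ≈ -5.9332e+6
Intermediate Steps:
s(E) = (-49 + E)*(E + 1/E) (s(E) = (E + 1/E)*(-49 + E) = (-49 + E)*(E + 1/E))
-4563214 + (s(1069) - 1*2460357) = -4563214 + ((1 + 1069**2 - 49*1069 - 49/1069) - 1*2460357) = -4563214 + ((1 + 1142761 - 52381 - 49*1/1069) - 2460357) = -4563214 + ((1 + 1142761 - 52381 - 49/1069) - 2460357) = -4563214 + (1165617240/1069 - 2460357) = -4563214 - 1464504393/1069 = -6342580159/1069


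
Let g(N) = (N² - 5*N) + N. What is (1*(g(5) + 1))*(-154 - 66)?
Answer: -1320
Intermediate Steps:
g(N) = N² - 4*N
(1*(g(5) + 1))*(-154 - 66) = (1*(5*(-4 + 5) + 1))*(-154 - 66) = (1*(5*1 + 1))*(-220) = (1*(5 + 1))*(-220) = (1*6)*(-220) = 6*(-220) = -1320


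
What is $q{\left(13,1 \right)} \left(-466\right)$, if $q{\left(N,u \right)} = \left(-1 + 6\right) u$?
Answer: $-2330$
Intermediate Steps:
$q{\left(N,u \right)} = 5 u$
$q{\left(13,1 \right)} \left(-466\right) = 5 \cdot 1 \left(-466\right) = 5 \left(-466\right) = -2330$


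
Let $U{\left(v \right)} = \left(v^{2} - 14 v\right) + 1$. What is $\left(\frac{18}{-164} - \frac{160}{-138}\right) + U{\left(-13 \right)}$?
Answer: $\frac{1997555}{5658} \approx 353.05$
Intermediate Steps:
$U{\left(v \right)} = 1 + v^{2} - 14 v$
$\left(\frac{18}{-164} - \frac{160}{-138}\right) + U{\left(-13 \right)} = \left(\frac{18}{-164} - \frac{160}{-138}\right) + \left(1 + \left(-13\right)^{2} - -182\right) = \left(18 \left(- \frac{1}{164}\right) - - \frac{80}{69}\right) + \left(1 + 169 + 182\right) = \left(- \frac{9}{82} + \frac{80}{69}\right) + 352 = \frac{5939}{5658} + 352 = \frac{1997555}{5658}$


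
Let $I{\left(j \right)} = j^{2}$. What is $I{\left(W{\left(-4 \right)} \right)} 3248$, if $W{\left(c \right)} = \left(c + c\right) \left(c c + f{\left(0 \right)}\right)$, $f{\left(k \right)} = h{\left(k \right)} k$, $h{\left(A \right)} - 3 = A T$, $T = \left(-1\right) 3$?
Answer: $53215232$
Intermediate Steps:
$T = -3$
$h{\left(A \right)} = 3 - 3 A$ ($h{\left(A \right)} = 3 + A \left(-3\right) = 3 - 3 A$)
$f{\left(k \right)} = k \left(3 - 3 k\right)$ ($f{\left(k \right)} = \left(3 - 3 k\right) k = k \left(3 - 3 k\right)$)
$W{\left(c \right)} = 2 c^{3}$ ($W{\left(c \right)} = \left(c + c\right) \left(c c + 3 \cdot 0 \left(1 - 0\right)\right) = 2 c \left(c^{2} + 3 \cdot 0 \left(1 + 0\right)\right) = 2 c \left(c^{2} + 3 \cdot 0 \cdot 1\right) = 2 c \left(c^{2} + 0\right) = 2 c c^{2} = 2 c^{3}$)
$I{\left(W{\left(-4 \right)} \right)} 3248 = \left(2 \left(-4\right)^{3}\right)^{2} \cdot 3248 = \left(2 \left(-64\right)\right)^{2} \cdot 3248 = \left(-128\right)^{2} \cdot 3248 = 16384 \cdot 3248 = 53215232$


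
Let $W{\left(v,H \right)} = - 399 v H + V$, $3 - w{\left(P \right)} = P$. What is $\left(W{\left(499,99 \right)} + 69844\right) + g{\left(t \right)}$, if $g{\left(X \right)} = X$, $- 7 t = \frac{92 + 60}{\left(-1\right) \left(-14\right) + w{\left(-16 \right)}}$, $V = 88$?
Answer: $- \frac{4537086629}{231} \approx -1.9641 \cdot 10^{7}$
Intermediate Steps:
$w{\left(P \right)} = 3 - P$
$W{\left(v,H \right)} = 88 - 399 H v$ ($W{\left(v,H \right)} = - 399 v H + 88 = - 399 H v + 88 = 88 - 399 H v$)
$t = - \frac{152}{231}$ ($t = - \frac{\left(92 + 60\right) \frac{1}{\left(-1\right) \left(-14\right) + \left(3 - -16\right)}}{7} = - \frac{152 \frac{1}{14 + \left(3 + 16\right)}}{7} = - \frac{152 \frac{1}{14 + 19}}{7} = - \frac{152 \cdot \frac{1}{33}}{7} = \left(- \frac{1}{7}\right) \frac{152}{33} = - \frac{152}{231} \approx -0.65801$)
$\left(W{\left(499,99 \right)} + 69844\right) + g{\left(t \right)} = \left(\left(88 - 39501 \cdot 499\right) + 69844\right) - \frac{152}{231} = \left(\left(88 - 19710999\right) + 69844\right) - \frac{152}{231} = \left(-19710911 + 69844\right) - \frac{152}{231} = -19641067 - \frac{152}{231} = - \frac{4537086629}{231}$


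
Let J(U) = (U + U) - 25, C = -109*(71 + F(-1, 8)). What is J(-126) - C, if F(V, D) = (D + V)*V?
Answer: 6699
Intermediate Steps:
F(V, D) = V*(D + V)
C = -6976 (C = -109*(71 - (8 - 1)) = -109*(71 - 1*7) = -109*(71 - 7) = -109*64 = -6976)
J(U) = -25 + 2*U (J(U) = 2*U - 25 = -25 + 2*U)
J(-126) - C = (-25 + 2*(-126)) - 1*(-6976) = (-25 - 252) + 6976 = -277 + 6976 = 6699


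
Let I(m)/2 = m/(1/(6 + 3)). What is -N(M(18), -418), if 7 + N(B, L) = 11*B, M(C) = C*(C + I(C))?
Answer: -67709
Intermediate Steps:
I(m) = 18*m (I(m) = 2*(m/(1/(6 + 3))) = 2*(m/(1/9)) = 2*(m/(⅑)) = 2*(m*9) = 2*(9*m) = 18*m)
M(C) = 19*C² (M(C) = C*(C + 18*C) = C*(19*C) = 19*C²)
N(B, L) = -7 + 11*B
-N(M(18), -418) = -(-7 + 11*(19*18²)) = -(-7 + 11*(19*324)) = -(-7 + 11*6156) = -(-7 + 67716) = -1*67709 = -67709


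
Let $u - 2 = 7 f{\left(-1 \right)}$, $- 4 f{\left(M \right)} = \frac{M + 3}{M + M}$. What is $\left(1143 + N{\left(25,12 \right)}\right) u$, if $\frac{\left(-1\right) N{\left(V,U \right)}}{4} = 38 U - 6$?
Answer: $- \frac{9855}{4} \approx -2463.8$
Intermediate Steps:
$f{\left(M \right)} = - \frac{3 + M}{8 M}$ ($f{\left(M \right)} = - \frac{\left(M + 3\right) \frac{1}{M + M}}{4} = - \frac{\left(3 + M\right) \frac{1}{2 M}}{4} = - \frac{\frac{1}{2} \frac{1}{M} \left(3 + M\right)}{4} = - \frac{3 + M}{8 M}$)
$N{\left(V,U \right)} = 24 - 152 U$ ($N{\left(V,U \right)} = - 4 \left(38 U - 6\right) = - 4 \left(-6 + 38 U\right) = 24 - 152 U$)
$u = \frac{15}{4}$ ($u = 2 + 7 \frac{-3 - -1}{8 \left(-1\right)} = 2 + 7 \cdot \frac{1}{8} \left(-1\right) \left(-3 + 1\right) = 2 + 7 \cdot \frac{1}{8} \left(-1\right) \left(-2\right) = 2 + 7 \cdot \frac{1}{4} = 2 + \frac{7}{4} = \frac{15}{4} \approx 3.75$)
$\left(1143 + N{\left(25,12 \right)}\right) u = \left(1143 + \left(24 - 1824\right)\right) \frac{15}{4} = \left(1143 - 1800\right) \frac{15}{4} = \left(-657\right) \frac{15}{4} = - \frac{9855}{4}$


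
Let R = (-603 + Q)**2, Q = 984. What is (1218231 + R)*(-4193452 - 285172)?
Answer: -6106120132608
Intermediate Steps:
R = 145161 (R = (-603 + 984)**2 = 381**2 = 145161)
(1218231 + R)*(-4193452 - 285172) = (1218231 + 145161)*(-4193452 - 285172) = 1363392*(-4478624) = -6106120132608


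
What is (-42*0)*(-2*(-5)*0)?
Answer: 0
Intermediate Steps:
(-42*0)*(-2*(-5)*0) = 0*(10*0) = 0*0 = 0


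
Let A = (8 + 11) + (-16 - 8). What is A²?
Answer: 25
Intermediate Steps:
A = -5 (A = 19 - 24 = -5)
A² = (-5)² = 25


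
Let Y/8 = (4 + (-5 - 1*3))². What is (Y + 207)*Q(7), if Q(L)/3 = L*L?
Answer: 49245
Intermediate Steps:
Q(L) = 3*L² (Q(L) = 3*(L*L) = 3*L²)
Y = 128 (Y = 8*(4 + (-5 - 1*3))² = 8*(4 + (-5 - 3))² = 8*(4 - 8)² = 8*(-4)² = 8*16 = 128)
(Y + 207)*Q(7) = (128 + 207)*(3*7²) = 335*(3*49) = 335*147 = 49245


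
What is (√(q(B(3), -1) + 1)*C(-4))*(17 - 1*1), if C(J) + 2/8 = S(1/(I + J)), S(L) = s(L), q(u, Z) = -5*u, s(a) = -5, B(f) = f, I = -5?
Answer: -84*I*√14 ≈ -314.3*I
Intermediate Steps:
S(L) = -5
C(J) = -21/4 (C(J) = -¼ - 5 = -21/4)
(√(q(B(3), -1) + 1)*C(-4))*(17 - 1*1) = (√(-5*3 + 1)*(-21/4))*(17 - 1*1) = (√(-15 + 1)*(-21/4))*(17 - 1) = (√(-14)*(-21/4))*16 = ((I*√14)*(-21/4))*16 = -21*I*√14/4*16 = -84*I*√14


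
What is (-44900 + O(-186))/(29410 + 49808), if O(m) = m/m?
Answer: -44899/79218 ≈ -0.56678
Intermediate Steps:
O(m) = 1
(-44900 + O(-186))/(29410 + 49808) = (-44900 + 1)/(29410 + 49808) = -44899/79218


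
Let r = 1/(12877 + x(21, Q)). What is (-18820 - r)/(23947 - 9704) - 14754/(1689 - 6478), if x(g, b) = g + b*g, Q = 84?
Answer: 1759619487415/1000091017274 ≈ 1.7595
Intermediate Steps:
r = 1/14662 (r = 1/(12877 + 21*(1 + 84)) = 1/(12877 + 21*85) = 1/(12877 + 1785) = 1/14662 ≈ 6.8204e-5)
(-18820 - r)/(23947 - 9704) - 14754/(1689 - 6478) = (-18820 - 1*1/14662)/(23947 - 9704) - 14754/(1689 - 6478) = (-18820 - 1/14662)/14243 - 14754/(-4789) = -275938841/14662*1/14243 - 14754*(-1/4789) = -275938841/208830866 + 14754/4789 = 1759619487415/1000091017274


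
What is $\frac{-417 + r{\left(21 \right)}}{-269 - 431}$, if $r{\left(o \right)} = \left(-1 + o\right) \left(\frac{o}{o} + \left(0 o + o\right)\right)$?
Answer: $- \frac{23}{700} \approx -0.032857$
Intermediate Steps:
$r{\left(o \right)} = \left(1 + o\right) \left(-1 + o\right)$ ($r{\left(o \right)} = \left(-1 + o\right) \left(1 + \left(0 + o\right)\right) = \left(-1 + o\right) \left(1 + o\right) = \left(1 + o\right) \left(-1 + o\right)$)
$\frac{-417 + r{\left(21 \right)}}{-269 - 431} = \frac{-417 - \left(1 - 21^{2}\right)}{-269 - 431} = \frac{-417 + \left(-1 + 441\right)}{-700} = \left(-417 + 440\right) \left(- \frac{1}{700}\right) = 23 \left(- \frac{1}{700}\right) = - \frac{23}{700}$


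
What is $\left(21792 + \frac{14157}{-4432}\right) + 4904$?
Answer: $\frac{118302515}{4432} \approx 26693.0$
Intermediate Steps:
$\left(21792 + \frac{14157}{-4432}\right) + 4904 = \left(21792 + 14157 \left(- \frac{1}{4432}\right)\right) + 4904 = \left(21792 - \frac{14157}{4432}\right) + 4904 = \frac{96567987}{4432} + 4904 = \frac{118302515}{4432}$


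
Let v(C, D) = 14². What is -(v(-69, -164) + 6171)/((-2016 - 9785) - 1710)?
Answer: 6367/13511 ≈ 0.47125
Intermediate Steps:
v(C, D) = 196
-(v(-69, -164) + 6171)/((-2016 - 9785) - 1710) = -(196 + 6171)/((-2016 - 9785) - 1710) = -6367/(-11801 - 1710) = -6367/(-13511) = -6367*(-1)/13511 = -1*(-6367/13511) = 6367/13511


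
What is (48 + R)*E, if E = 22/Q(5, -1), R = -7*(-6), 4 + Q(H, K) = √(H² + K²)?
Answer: 792 + 198*√26 ≈ 1801.6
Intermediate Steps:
Q(H, K) = -4 + √(H² + K²)
R = 42
E = 22/(-4 + √26) (E = 22/(-4 + √(5² + (-1)²)) = 22/(-4 + √(25 + 1)) = 22/(-4 + √26) ≈ 20.018)
(48 + R)*E = (48 + 42)*(44/5 + 11*√26/5) = 90*(44/5 + 11*√26/5) = 792 + 198*√26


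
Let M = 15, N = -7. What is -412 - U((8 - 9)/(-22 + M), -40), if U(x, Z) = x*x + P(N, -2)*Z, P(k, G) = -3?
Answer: -26069/49 ≈ -532.02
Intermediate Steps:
U(x, Z) = x**2 - 3*Z (U(x, Z) = x*x - 3*Z = x**2 - 3*Z)
-412 - U((8 - 9)/(-22 + M), -40) = -412 - (((8 - 9)/(-22 + 15))**2 - 3*(-40)) = -412 - ((-1/(-7))**2 + 120) = -412 - ((-1*(-1/7))**2 + 120) = -412 - ((1/7)**2 + 120) = -412 - (1/49 + 120) = -412 - 1*5881/49 = -412 - 5881/49 = -26069/49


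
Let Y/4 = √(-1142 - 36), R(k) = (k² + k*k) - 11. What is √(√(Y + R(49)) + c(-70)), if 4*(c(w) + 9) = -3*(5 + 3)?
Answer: √(-15 + √(4791 + 4*I*√1178)) ≈ 7.364 + 0.06733*I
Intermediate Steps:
c(w) = -15 (c(w) = -9 + (-3*(5 + 3))/4 = -9 + (-3*8)/4 = -9 + (¼)*(-24) = -9 - 6 = -15)
R(k) = -11 + 2*k² (R(k) = (k² + k²) - 11 = 2*k² - 11 = -11 + 2*k²)
Y = 4*I*√1178 (Y = 4*√(-1142 - 36) = 4*√(-1178) = 4*(I*√1178) = 4*I*√1178 ≈ 137.29*I)
√(√(Y + R(49)) + c(-70)) = √(√(4*I*√1178 + (-11 + 2*49²)) - 15) = √(√(4*I*√1178 + (-11 + 2*2401)) - 15) = √(√(4*I*√1178 + (-11 + 4802)) - 15) = √(√(4*I*√1178 + 4791) - 15) = √(√(4791 + 4*I*√1178) - 15) = √(-15 + √(4791 + 4*I*√1178))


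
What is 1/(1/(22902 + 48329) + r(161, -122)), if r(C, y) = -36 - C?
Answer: -71231/14032506 ≈ -0.0050761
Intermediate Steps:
1/(1/(22902 + 48329) + r(161, -122)) = 1/(1/(22902 + 48329) + (-36 - 1*161)) = 1/(1/71231 + (-36 - 161)) = 1/(1/71231 - 197) = 1/(-14032506/71231) = -71231/14032506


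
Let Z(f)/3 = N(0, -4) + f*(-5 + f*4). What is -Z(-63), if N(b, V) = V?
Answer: -48561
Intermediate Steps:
Z(f) = -12 + 3*f*(-5 + 4*f) (Z(f) = 3*(-4 + f*(-5 + f*4)) = 3*(-4 + f*(-5 + 4*f)) = -12 + 3*f*(-5 + 4*f))
-Z(-63) = -(-12 - 15*(-63) + 12*(-63)²) = -(-12 + 945 + 12*3969) = -(-12 + 945 + 47628) = -1*48561 = -48561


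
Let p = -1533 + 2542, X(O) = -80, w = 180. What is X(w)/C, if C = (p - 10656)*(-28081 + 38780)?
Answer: 80/103213253 ≈ 7.7509e-7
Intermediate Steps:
p = 1009
C = -103213253 (C = (1009 - 10656)*(-28081 + 38780) = -9647*10699 = -103213253)
X(w)/C = -80/(-103213253) = -80*(-1/103213253) = 80/103213253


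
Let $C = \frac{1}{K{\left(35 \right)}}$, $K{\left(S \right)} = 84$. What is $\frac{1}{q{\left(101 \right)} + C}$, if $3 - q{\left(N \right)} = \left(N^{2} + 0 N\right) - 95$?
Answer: $- \frac{84}{848651} \approx -9.8981 \cdot 10^{-5}$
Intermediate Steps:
$C = \frac{1}{84} \approx 0.011905$
$q{\left(N \right)} = 98 - N^{2}$ ($q{\left(N \right)} = 3 - \left(\left(N^{2} + 0 N\right) - 95\right) = 3 - \left(\left(N^{2} + 0\right) - 95\right) = 3 - \left(N^{2} - 95\right) = 3 - \left(-95 + N^{2}\right) = 98 - N^{2}$)
$\frac{1}{q{\left(101 \right)} + C} = \frac{1}{\left(98 - 101^{2}\right) + \frac{1}{84}} = \frac{1}{\left(98 - 10201\right) + \frac{1}{84}} = \frac{1}{-10103 + \frac{1}{84}} = \frac{1}{- \frac{848651}{84}} = - \frac{84}{848651}$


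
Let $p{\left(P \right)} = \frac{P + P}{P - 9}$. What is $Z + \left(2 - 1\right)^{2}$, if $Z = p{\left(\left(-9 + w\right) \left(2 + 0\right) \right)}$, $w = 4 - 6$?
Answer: $\frac{75}{31} \approx 2.4194$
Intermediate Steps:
$w = -2$ ($w = 4 - 6 = -2$)
$p{\left(P \right)} = \frac{2 P}{-9 + P}$
$Z = \frac{44}{31}$ ($Z = \frac{2 \left(-9 - 2\right) \left(2 + 0\right)}{-9 + \left(-9 - 2\right) \left(2 + 0\right)} = \frac{2 \left(\left(-11\right) 2\right)}{-9 - 22} = 2 \left(-22\right) \frac{1}{-9 - 22} = 2 \left(-22\right) \frac{1}{-31} = 2 \left(-22\right) \left(- \frac{1}{31}\right) = \frac{44}{31} \approx 1.4194$)
$Z + \left(2 - 1\right)^{2} = \frac{44}{31} + \left(2 - 1\right)^{2} = \frac{44}{31} + 1^{2} = \frac{44}{31} + 1 = \frac{75}{31}$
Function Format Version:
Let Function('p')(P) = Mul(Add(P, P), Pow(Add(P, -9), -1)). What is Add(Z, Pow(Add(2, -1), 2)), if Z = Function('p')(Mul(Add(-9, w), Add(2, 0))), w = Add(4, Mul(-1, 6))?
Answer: Rational(75, 31) ≈ 2.4194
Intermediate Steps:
w = -2 (w = Add(4, -6) = -2)
Function('p')(P) = Mul(2, P, Pow(Add(-9, P), -1)) (Function('p')(P) = Mul(Mul(2, P), Pow(Add(-9, P), -1)) = Mul(2, P, Pow(Add(-9, P), -1)))
Z = Rational(44, 31) (Z = Mul(2, Mul(Add(-9, -2), Add(2, 0)), Pow(Add(-9, Mul(Add(-9, -2), Add(2, 0))), -1)) = Mul(2, Mul(-11, 2), Pow(Add(-9, Mul(-11, 2)), -1)) = Mul(2, -22, Pow(Add(-9, -22), -1)) = Mul(2, -22, Pow(-31, -1)) = Mul(2, -22, Rational(-1, 31)) = Rational(44, 31) ≈ 1.4194)
Add(Z, Pow(Add(2, -1), 2)) = Add(Rational(44, 31), Pow(Add(2, -1), 2)) = Add(Rational(44, 31), Pow(1, 2)) = Add(Rational(44, 31), 1) = Rational(75, 31)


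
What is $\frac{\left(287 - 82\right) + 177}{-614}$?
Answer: $- \frac{191}{307} \approx -0.62215$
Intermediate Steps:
$\frac{\left(287 - 82\right) + 177}{-614} = \left(205 + 177\right) \left(- \frac{1}{614}\right) = 382 \left(- \frac{1}{614}\right) = - \frac{191}{307}$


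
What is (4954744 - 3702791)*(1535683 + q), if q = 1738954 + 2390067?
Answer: 7091943166912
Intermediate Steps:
q = 4129021
(4954744 - 3702791)*(1535683 + q) = (4954744 - 3702791)*(1535683 + 4129021) = 1251953*5664704 = 7091943166912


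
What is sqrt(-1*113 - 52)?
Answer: I*sqrt(165) ≈ 12.845*I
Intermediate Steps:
sqrt(-1*113 - 52) = sqrt(-113 - 52) = sqrt(-165) = I*sqrt(165)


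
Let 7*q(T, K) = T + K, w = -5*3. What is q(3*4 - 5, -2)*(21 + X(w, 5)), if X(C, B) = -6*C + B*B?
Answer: 680/7 ≈ 97.143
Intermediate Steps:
w = -15
q(T, K) = K/7 + T/7 (q(T, K) = (T + K)/7 = (K + T)/7 = K/7 + T/7)
X(C, B) = B² - 6*C (X(C, B) = -6*C + B² = B² - 6*C)
q(3*4 - 5, -2)*(21 + X(w, 5)) = ((⅐)*(-2) + (3*4 - 5)/7)*(21 + (5² - 6*(-15))) = (-2/7 + (12 - 5)/7)*(21 + (25 + 90)) = (-2/7 + (⅐)*7)*(21 + 115) = (-2/7 + 1)*136 = (5/7)*136 = 680/7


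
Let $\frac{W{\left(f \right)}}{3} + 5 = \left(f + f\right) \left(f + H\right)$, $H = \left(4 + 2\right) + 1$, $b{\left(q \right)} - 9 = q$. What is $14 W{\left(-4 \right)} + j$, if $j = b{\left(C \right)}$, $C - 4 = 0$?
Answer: $-1205$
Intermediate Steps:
$C = 4$ ($C = 4 + 0 = 4$)
$b{\left(q \right)} = 9 + q$
$H = 7$ ($H = 6 + 1 = 7$)
$j = 13$ ($j = 9 + 4 = 13$)
$W{\left(f \right)} = -15 + 6 f \left(7 + f\right)$ ($W{\left(f \right)} = -15 + 3 \left(f + f\right) \left(f + 7\right) = -15 + 3 \cdot 2 f \left(7 + f\right) = -15 + 6 f \left(7 + f\right)$)
$14 W{\left(-4 \right)} + j = 14 \left(-15 + 6 \left(-4\right)^{2} + 42 \left(-4\right)\right) + 13 = 14 \left(-15 + 6 \cdot 16 - 168\right) + 13 = 14 \left(-15 + 96 - 168\right) + 13 = 14 \left(-87\right) + 13 = -1218 + 13 = -1205$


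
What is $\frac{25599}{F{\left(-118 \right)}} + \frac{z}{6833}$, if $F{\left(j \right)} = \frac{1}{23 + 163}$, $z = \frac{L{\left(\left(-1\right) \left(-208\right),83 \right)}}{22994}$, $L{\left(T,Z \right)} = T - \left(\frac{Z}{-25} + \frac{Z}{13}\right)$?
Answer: $\frac{121566876335942852}{25531675325} \approx 4.7614 \cdot 10^{6}$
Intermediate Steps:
$L{\left(T,Z \right)} = T - \frac{12 Z}{325}$ ($L{\left(T,Z \right)} = T - \left(Z \left(- \frac{1}{25}\right) + Z \frac{1}{13}\right) = T - \left(- \frac{Z}{25} + \frac{Z}{13}\right) = T - \frac{12 Z}{325}$)
$z = \frac{33302}{3736525}$ ($z = \frac{\left(-1\right) \left(-208\right) - \frac{996}{325}}{22994} = \left(208 - \frac{996}{325}\right) \frac{1}{22994} = \frac{66604}{325} \cdot \frac{1}{22994} = \frac{33302}{3736525} \approx 0.0089126$)
$F{\left(j \right)} = \frac{1}{186}$
$\frac{25599}{F{\left(-118 \right)}} + \frac{z}{6833} = 25599 \frac{1}{\frac{1}{186}} + \frac{33302}{3736525 \cdot 6833} = 25599 \cdot 186 + \frac{33302}{3736525} \cdot \frac{1}{6833} = 4761414 + \frac{33302}{25531675325} = \frac{121566876335942852}{25531675325}$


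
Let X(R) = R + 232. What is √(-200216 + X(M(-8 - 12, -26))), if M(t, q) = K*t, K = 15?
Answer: 2*I*√50071 ≈ 447.53*I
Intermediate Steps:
M(t, q) = 15*t
X(R) = 232 + R
√(-200216 + X(M(-8 - 12, -26))) = √(-200216 + (232 + 15*(-8 - 12))) = √(-200216 + (232 + 15*(-20))) = √(-200216 + (232 - 300)) = √(-200216 - 68) = √(-200284) = 2*I*√50071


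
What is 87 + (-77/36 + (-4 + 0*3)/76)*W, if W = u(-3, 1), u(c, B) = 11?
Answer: 43019/684 ≈ 62.893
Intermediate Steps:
W = 11
87 + (-77/36 + (-4 + 0*3)/76)*W = 87 + (-77/36 + (-4 + 0*3)/76)*11 = 87 + (-77*1/36 + (-4 + 0)*(1/76))*11 = 87 + (-77/36 - 4*1/76)*11 = 87 + (-77/36 - 1/19)*11 = 87 - 1499/684*11 = 87 - 16489/684 = 43019/684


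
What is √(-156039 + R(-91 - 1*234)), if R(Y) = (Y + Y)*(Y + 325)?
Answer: I*√156039 ≈ 395.02*I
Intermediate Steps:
R(Y) = 2*Y*(325 + Y) (R(Y) = (2*Y)*(325 + Y) = 2*Y*(325 + Y))
√(-156039 + R(-91 - 1*234)) = √(-156039 + 2*(-91 - 1*234)*(325 + (-91 - 1*234))) = √(-156039 + 2*(-91 - 234)*(325 + (-91 - 234))) = √(-156039 + 2*(-325)*(325 - 325)) = √(-156039 + 2*(-325)*0) = √(-156039 + 0) = √(-156039) = I*√156039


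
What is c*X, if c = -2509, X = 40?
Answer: -100360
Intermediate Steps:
c*X = -2509*40 = -100360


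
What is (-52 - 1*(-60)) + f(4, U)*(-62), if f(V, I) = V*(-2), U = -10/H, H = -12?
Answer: 504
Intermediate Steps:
U = 5/6 (U = -10/(-12) = -10*(-1/12) = 5/6 ≈ 0.83333)
f(V, I) = -2*V
(-52 - 1*(-60)) + f(4, U)*(-62) = (-52 - 1*(-60)) - 2*4*(-62) = (-52 + 60) - 8*(-62) = 8 + 496 = 504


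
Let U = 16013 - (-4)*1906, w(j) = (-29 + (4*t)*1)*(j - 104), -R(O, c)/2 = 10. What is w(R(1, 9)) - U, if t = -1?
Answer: -19545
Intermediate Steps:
R(O, c) = -20 (R(O, c) = -2*10 = -20)
w(j) = 3432 - 33*j (w(j) = (-29 + (4*(-1))*1)*(j - 104) = (-29 - 4*1)*(-104 + j) = (-29 - 4)*(-104 + j) = -33*(-104 + j) = 3432 - 33*j)
U = 23637 (U = 16013 - 1*(-7624) = 16013 + 7624 = 23637)
w(R(1, 9)) - U = (3432 - 33*(-20)) - 1*23637 = (3432 + 660) - 23637 = 4092 - 23637 = -19545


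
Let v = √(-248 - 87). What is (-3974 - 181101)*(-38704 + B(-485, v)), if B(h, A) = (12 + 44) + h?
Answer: 7242539975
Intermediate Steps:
v = I*√335 (v = √(-335) = I*√335 ≈ 18.303*I)
B(h, A) = 56 + h
(-3974 - 181101)*(-38704 + B(-485, v)) = (-3974 - 181101)*(-38704 + (56 - 485)) = -185075*(-38704 - 429) = -185075*(-39133) = 7242539975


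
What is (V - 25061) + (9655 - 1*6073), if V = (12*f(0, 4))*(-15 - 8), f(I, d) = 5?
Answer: -22859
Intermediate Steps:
V = -1380 (V = (12*5)*(-15 - 8) = 60*(-23) = -1380)
(V - 25061) + (9655 - 1*6073) = (-1380 - 25061) + (9655 - 1*6073) = -26441 + (9655 - 6073) = -26441 + 3582 = -22859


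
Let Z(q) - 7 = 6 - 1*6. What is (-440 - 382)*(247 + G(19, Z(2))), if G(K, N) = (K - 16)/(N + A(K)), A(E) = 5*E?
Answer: -3451989/17 ≈ -2.0306e+5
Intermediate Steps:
Z(q) = 7 (Z(q) = 7 + (6 - 1*6) = 7 + (6 - 6) = 7 + 0 = 7)
G(K, N) = (-16 + K)/(N + 5*K) (G(K, N) = (K - 16)/(N + 5*K) = (-16 + K)/(N + 5*K))
(-440 - 382)*(247 + G(19, Z(2))) = (-440 - 382)*(247 + (-16 + 19)/(7 + 5*19)) = -822*(247 + 3/(7 + 95)) = -822*(247 + 3/102) = -822*(247 + (1/102)*3) = -822*(247 + 1/34) = -822*8399/34 = -3451989/17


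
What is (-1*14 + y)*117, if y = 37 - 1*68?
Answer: -5265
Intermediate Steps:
y = -31 (y = 37 - 68 = -31)
(-1*14 + y)*117 = (-1*14 - 31)*117 = (-14 - 31)*117 = -45*117 = -5265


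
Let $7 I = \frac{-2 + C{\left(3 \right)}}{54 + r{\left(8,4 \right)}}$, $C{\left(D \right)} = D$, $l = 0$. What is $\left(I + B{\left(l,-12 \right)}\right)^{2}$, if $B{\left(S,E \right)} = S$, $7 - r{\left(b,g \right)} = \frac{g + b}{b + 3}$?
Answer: $\frac{121}{21279769} \approx 5.6862 \cdot 10^{-6}$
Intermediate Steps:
$r{\left(b,g \right)} = 7 - \frac{b + g}{3 + b}$ ($r{\left(b,g \right)} = 7 - \frac{g + b}{b + 3} = 7 - \frac{b + g}{3 + b}$)
$I = \frac{11}{4613}$ ($I = \frac{\left(-2 + 3\right) \frac{1}{54 + \frac{21 - 4 + 6 \cdot 8}{3 + 8}}}{7} = \frac{1 \frac{1}{54 + \frac{21 - 4 + 48}{11}}}{7} = \frac{1 \frac{1}{54 + \frac{1}{11} \cdot 65}}{7} = \frac{1 \frac{1}{54 + \frac{65}{11}}}{7} = \frac{1 \frac{1}{\frac{659}{11}}}{7} = \frac{1 \cdot \frac{11}{659}}{7} = \frac{1}{7} \cdot \frac{11}{659} = \frac{11}{4613} \approx 0.0023846$)
$\left(I + B{\left(l,-12 \right)}\right)^{2} = \left(\frac{11}{4613} + 0\right)^{2} = \left(\frac{11}{4613}\right)^{2} = \frac{121}{21279769}$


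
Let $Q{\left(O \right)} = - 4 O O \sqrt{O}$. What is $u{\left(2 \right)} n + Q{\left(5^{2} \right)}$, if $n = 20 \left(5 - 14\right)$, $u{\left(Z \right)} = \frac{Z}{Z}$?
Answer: $-12680$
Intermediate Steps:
$u{\left(Z \right)} = 1$
$Q{\left(O \right)} = - 4 O^{\frac{5}{2}}$ ($Q{\left(O \right)} = - 4 O^{2} \sqrt{O} = - 4 O^{\frac{5}{2}}$)
$n = -180$ ($n = 20 \left(-9\right) = -180$)
$u{\left(2 \right)} n + Q{\left(5^{2} \right)} = 1 \left(-180\right) - 4 \left(5^{2}\right)^{\frac{5}{2}} = -180 - 4 \cdot 25^{\frac{5}{2}} = -180 - 12500 = -12680$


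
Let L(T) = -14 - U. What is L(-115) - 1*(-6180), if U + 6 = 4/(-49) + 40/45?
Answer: 2721496/441 ≈ 6171.2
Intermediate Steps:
U = -2290/441 (U = -6 + (4/(-49) + 40/45) = -6 + (4*(-1/49) + 40*(1/45)) = -6 + (-4/49 + 8/9) = -6 + 356/441 = -2290/441 ≈ -5.1927)
L(T) = -3884/441 (L(T) = -14 - 1*(-2290/441) = -14 + 2290/441 = -3884/441)
L(-115) - 1*(-6180) = -3884/441 - 1*(-6180) = -3884/441 + 6180 = 2721496/441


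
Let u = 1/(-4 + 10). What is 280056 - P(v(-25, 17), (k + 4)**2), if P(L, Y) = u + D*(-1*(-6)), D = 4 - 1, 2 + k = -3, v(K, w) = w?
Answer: 1680227/6 ≈ 2.8004e+5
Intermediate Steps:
k = -5 (k = -2 - 3 = -5)
u = 1/6 ≈ 0.16667
D = 3
P(L, Y) = 109/6 (P(L, Y) = 1/6 + 3*(-1*(-6)) = 1/6 + 3*6 = 1/6 + 18 = 109/6)
280056 - P(v(-25, 17), (k + 4)**2) = 280056 - 1*109/6 = 280056 - 109/6 = 1680227/6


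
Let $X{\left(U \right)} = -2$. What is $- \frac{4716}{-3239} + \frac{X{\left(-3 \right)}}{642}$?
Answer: $\frac{1510597}{1039719} \approx 1.4529$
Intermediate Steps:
$- \frac{4716}{-3239} + \frac{X{\left(-3 \right)}}{642} = - \frac{4716}{-3239} - \frac{2}{642} = \left(-4716\right) \left(- \frac{1}{3239}\right) - \frac{1}{321} = \frac{4716}{3239} - \frac{1}{321} = \frac{1510597}{1039719}$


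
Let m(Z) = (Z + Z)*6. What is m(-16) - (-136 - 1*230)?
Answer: 174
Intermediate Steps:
m(Z) = 12*Z (m(Z) = (2*Z)*6 = 12*Z)
m(-16) - (-136 - 1*230) = 12*(-16) - (-136 - 1*230) = -192 - (-136 - 230) = -192 - 1*(-366) = -192 + 366 = 174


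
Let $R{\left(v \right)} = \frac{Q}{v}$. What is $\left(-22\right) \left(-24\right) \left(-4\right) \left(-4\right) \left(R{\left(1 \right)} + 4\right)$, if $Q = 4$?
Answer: $67584$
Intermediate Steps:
$R{\left(v \right)} = \frac{4}{v}$
$\left(-22\right) \left(-24\right) \left(-4\right) \left(-4\right) \left(R{\left(1 \right)} + 4\right) = \left(-22\right) \left(-24\right) \left(-4\right) \left(-4\right) \left(\frac{4}{1} + 4\right) = 528 \cdot 16 \left(4 \cdot 1 + 4\right) = 528 \cdot 16 \left(4 + 4\right) = 528 \cdot 16 \cdot 8 = 528 \cdot 128 = 67584$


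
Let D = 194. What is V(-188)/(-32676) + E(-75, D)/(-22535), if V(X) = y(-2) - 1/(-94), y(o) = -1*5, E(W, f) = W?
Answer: 6883849/1977635544 ≈ 0.0034808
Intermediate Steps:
y(o) = -5
V(X) = -469/94 (V(X) = -5 - 1/(-94) = -5 - 1*(-1/94) = -5 + 1/94 = -469/94)
V(-188)/(-32676) + E(-75, D)/(-22535) = -469/94/(-32676) - 75/(-22535) = -469/94*(-1/32676) - 75*(-1/22535) = 67/438792 + 15/4507 = 6883849/1977635544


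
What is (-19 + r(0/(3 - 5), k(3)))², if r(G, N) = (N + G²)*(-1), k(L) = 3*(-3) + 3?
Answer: 169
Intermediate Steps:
k(L) = -6 (k(L) = -9 + 3 = -6)
r(G, N) = -N - G²
(-19 + r(0/(3 - 5), k(3)))² = (-19 + (-1*(-6) - (0/(3 - 5))²))² = (-19 + (6 - (0/(-2))²))² = (-19 + (6 - (-½*0)²))² = (-19 + (6 - 1*0²))² = (-19 + (6 - 1*0))² = (-19 + (6 + 0))² = (-19 + 6)² = (-13)² = 169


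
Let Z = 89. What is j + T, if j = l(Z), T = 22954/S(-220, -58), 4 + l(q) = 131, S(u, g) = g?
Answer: -7794/29 ≈ -268.76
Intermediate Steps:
l(q) = 127 (l(q) = -4 + 131 = 127)
T = -11477/29 (T = 22954/(-58) = 22954*(-1/58) = -11477/29 ≈ -395.76)
j = 127
j + T = 127 - 11477/29 = -7794/29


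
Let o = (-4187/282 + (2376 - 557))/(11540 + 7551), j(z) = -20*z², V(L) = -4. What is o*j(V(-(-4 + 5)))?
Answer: -81403360/2691831 ≈ -30.241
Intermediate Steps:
o = 508771/5383662 (o = (-4187*1/282 + 1819)/19091 = (-4187/282 + 1819)*(1/19091) = (508771/282)*(1/19091) = 508771/5383662 ≈ 0.094503)
o*j(V(-(-4 + 5))) = 508771*(-20*(-4)²)/5383662 = 508771*(-20*16)/5383662 = (508771/5383662)*(-320) = -81403360/2691831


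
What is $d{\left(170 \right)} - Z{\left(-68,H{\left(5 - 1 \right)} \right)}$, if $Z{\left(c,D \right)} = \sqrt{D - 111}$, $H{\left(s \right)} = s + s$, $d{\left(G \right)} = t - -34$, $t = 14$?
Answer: $48 - i \sqrt{103} \approx 48.0 - 10.149 i$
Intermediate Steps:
$d{\left(G \right)} = 48$ ($d{\left(G \right)} = 14 - -34 = 14 + 34 = 48$)
$H{\left(s \right)} = 2 s$
$Z{\left(c,D \right)} = \sqrt{-111 + D}$
$d{\left(170 \right)} - Z{\left(-68,H{\left(5 - 1 \right)} \right)} = 48 - \sqrt{-111 + 2 \left(5 - 1\right)} = 48 - \sqrt{-111 + 2 \cdot 4} = 48 - \sqrt{-111 + 8} = 48 - \sqrt{-103} = 48 - i \sqrt{103}$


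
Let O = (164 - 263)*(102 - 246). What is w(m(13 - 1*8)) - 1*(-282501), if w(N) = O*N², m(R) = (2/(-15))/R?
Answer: 176569461/625 ≈ 2.8251e+5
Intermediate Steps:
O = 14256 (O = -99*(-144) = 14256)
m(R) = -2/(15*R) (m(R) = (2*(-1/15))/R = -2/(15*R))
w(N) = 14256*N²
w(m(13 - 1*8)) - 1*(-282501) = 14256*(-2/(15*(13 - 1*8)))² - 1*(-282501) = 14256*(-2/(15*(13 - 8)))² + 282501 = 14256*(-2/15/5)² + 282501 = 14256*(-2/15*⅕)² + 282501 = 14256*(-2/75)² + 282501 = 14256*(4/5625) + 282501 = 6336/625 + 282501 = 176569461/625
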